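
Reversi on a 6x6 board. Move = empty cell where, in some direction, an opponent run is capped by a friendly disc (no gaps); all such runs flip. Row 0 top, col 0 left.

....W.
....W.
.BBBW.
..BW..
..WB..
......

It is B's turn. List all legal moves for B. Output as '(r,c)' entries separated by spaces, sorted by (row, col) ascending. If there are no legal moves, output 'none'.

Answer: (0,5) (2,5) (3,4) (4,1) (4,4) (5,2)

Derivation:
(0,3): no bracket -> illegal
(0,5): flips 1 -> legal
(1,3): no bracket -> illegal
(1,5): no bracket -> illegal
(2,5): flips 1 -> legal
(3,1): no bracket -> illegal
(3,4): flips 1 -> legal
(3,5): no bracket -> illegal
(4,1): flips 1 -> legal
(4,4): flips 1 -> legal
(5,1): no bracket -> illegal
(5,2): flips 1 -> legal
(5,3): no bracket -> illegal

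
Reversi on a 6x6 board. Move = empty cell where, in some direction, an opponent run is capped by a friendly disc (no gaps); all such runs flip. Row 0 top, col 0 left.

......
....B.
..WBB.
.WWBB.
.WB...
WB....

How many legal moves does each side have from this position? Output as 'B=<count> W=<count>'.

Answer: B=6 W=7

Derivation:
-- B to move --
(1,1): flips 1 -> legal
(1,2): flips 2 -> legal
(1,3): no bracket -> illegal
(2,0): flips 1 -> legal
(2,1): flips 3 -> legal
(3,0): flips 2 -> legal
(4,0): flips 1 -> legal
(4,3): no bracket -> illegal
(5,2): no bracket -> illegal
B mobility = 6
-- W to move --
(0,3): no bracket -> illegal
(0,4): no bracket -> illegal
(0,5): flips 2 -> legal
(1,2): no bracket -> illegal
(1,3): no bracket -> illegal
(1,5): no bracket -> illegal
(2,5): flips 2 -> legal
(3,5): flips 2 -> legal
(4,0): no bracket -> illegal
(4,3): flips 1 -> legal
(4,4): flips 1 -> legal
(4,5): no bracket -> illegal
(5,2): flips 2 -> legal
(5,3): flips 1 -> legal
W mobility = 7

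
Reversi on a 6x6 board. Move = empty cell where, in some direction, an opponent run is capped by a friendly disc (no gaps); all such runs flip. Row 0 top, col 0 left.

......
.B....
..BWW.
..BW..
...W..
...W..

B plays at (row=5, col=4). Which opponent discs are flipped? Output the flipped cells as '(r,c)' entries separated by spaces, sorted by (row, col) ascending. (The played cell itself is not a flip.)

Answer: (4,3)

Derivation:
Dir NW: opp run (4,3) capped by B -> flip
Dir N: first cell '.' (not opp) -> no flip
Dir NE: first cell '.' (not opp) -> no flip
Dir W: opp run (5,3), next='.' -> no flip
Dir E: first cell '.' (not opp) -> no flip
Dir SW: edge -> no flip
Dir S: edge -> no flip
Dir SE: edge -> no flip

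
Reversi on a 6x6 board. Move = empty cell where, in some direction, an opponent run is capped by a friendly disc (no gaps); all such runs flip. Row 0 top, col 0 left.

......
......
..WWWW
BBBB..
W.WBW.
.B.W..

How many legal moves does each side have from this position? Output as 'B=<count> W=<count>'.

Answer: B=10 W=2

Derivation:
-- B to move --
(1,1): flips 1 -> legal
(1,2): flips 1 -> legal
(1,3): flips 2 -> legal
(1,4): flips 1 -> legal
(1,5): flips 1 -> legal
(2,1): no bracket -> illegal
(3,4): no bracket -> illegal
(3,5): no bracket -> illegal
(4,1): flips 1 -> legal
(4,5): flips 1 -> legal
(5,0): flips 1 -> legal
(5,2): flips 1 -> legal
(5,4): no bracket -> illegal
(5,5): flips 1 -> legal
B mobility = 10
-- W to move --
(2,0): flips 2 -> legal
(2,1): no bracket -> illegal
(3,4): no bracket -> illegal
(4,1): flips 1 -> legal
(5,0): no bracket -> illegal
(5,2): no bracket -> illegal
(5,4): no bracket -> illegal
W mobility = 2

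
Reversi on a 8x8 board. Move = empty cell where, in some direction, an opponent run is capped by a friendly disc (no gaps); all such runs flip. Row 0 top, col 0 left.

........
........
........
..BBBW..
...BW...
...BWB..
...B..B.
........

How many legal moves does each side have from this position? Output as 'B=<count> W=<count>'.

Answer: B=5 W=10

Derivation:
-- B to move --
(2,4): no bracket -> illegal
(2,5): no bracket -> illegal
(2,6): flips 2 -> legal
(3,6): flips 1 -> legal
(4,5): flips 2 -> legal
(4,6): no bracket -> illegal
(6,4): flips 2 -> legal
(6,5): flips 1 -> legal
B mobility = 5
-- W to move --
(2,1): flips 2 -> legal
(2,2): flips 1 -> legal
(2,3): no bracket -> illegal
(2,4): flips 1 -> legal
(2,5): no bracket -> illegal
(3,1): flips 3 -> legal
(4,1): no bracket -> illegal
(4,2): flips 1 -> legal
(4,5): no bracket -> illegal
(4,6): no bracket -> illegal
(5,2): flips 1 -> legal
(5,6): flips 1 -> legal
(5,7): no bracket -> illegal
(6,2): flips 1 -> legal
(6,4): no bracket -> illegal
(6,5): no bracket -> illegal
(6,7): no bracket -> illegal
(7,2): flips 1 -> legal
(7,3): no bracket -> illegal
(7,4): no bracket -> illegal
(7,5): no bracket -> illegal
(7,6): no bracket -> illegal
(7,7): flips 2 -> legal
W mobility = 10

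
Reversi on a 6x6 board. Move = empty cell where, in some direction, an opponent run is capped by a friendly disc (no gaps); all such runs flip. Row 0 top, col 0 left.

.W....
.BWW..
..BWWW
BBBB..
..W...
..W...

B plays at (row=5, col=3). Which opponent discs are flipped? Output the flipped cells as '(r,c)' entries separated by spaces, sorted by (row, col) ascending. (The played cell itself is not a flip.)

Dir NW: opp run (4,2) capped by B -> flip
Dir N: first cell '.' (not opp) -> no flip
Dir NE: first cell '.' (not opp) -> no flip
Dir W: opp run (5,2), next='.' -> no flip
Dir E: first cell '.' (not opp) -> no flip
Dir SW: edge -> no flip
Dir S: edge -> no flip
Dir SE: edge -> no flip

Answer: (4,2)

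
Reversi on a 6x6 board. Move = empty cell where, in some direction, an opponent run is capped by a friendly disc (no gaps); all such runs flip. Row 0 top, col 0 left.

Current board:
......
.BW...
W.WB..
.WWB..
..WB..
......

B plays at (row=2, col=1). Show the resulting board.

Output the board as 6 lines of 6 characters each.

Answer: ......
.BW...
WBBB..
.WBB..
..WB..
......

Derivation:
Place B at (2,1); scan 8 dirs for brackets.
Dir NW: first cell '.' (not opp) -> no flip
Dir N: first cell 'B' (not opp) -> no flip
Dir NE: opp run (1,2), next='.' -> no flip
Dir W: opp run (2,0), next=edge -> no flip
Dir E: opp run (2,2) capped by B -> flip
Dir SW: first cell '.' (not opp) -> no flip
Dir S: opp run (3,1), next='.' -> no flip
Dir SE: opp run (3,2) capped by B -> flip
All flips: (2,2) (3,2)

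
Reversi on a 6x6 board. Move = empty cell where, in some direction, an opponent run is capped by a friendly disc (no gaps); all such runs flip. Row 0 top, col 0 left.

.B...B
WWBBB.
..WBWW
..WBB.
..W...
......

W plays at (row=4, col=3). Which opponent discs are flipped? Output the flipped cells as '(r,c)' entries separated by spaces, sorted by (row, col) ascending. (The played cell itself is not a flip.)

Answer: (3,4)

Derivation:
Dir NW: first cell 'W' (not opp) -> no flip
Dir N: opp run (3,3) (2,3) (1,3), next='.' -> no flip
Dir NE: opp run (3,4) capped by W -> flip
Dir W: first cell 'W' (not opp) -> no flip
Dir E: first cell '.' (not opp) -> no flip
Dir SW: first cell '.' (not opp) -> no flip
Dir S: first cell '.' (not opp) -> no flip
Dir SE: first cell '.' (not opp) -> no flip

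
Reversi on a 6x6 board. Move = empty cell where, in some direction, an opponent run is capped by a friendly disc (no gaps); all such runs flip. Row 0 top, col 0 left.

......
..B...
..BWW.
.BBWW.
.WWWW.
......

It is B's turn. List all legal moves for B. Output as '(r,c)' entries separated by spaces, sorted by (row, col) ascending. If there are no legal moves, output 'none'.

(1,3): no bracket -> illegal
(1,4): flips 1 -> legal
(1,5): no bracket -> illegal
(2,5): flips 2 -> legal
(3,0): no bracket -> illegal
(3,5): flips 2 -> legal
(4,0): no bracket -> illegal
(4,5): flips 2 -> legal
(5,0): flips 1 -> legal
(5,1): flips 1 -> legal
(5,2): flips 1 -> legal
(5,3): flips 1 -> legal
(5,4): flips 1 -> legal
(5,5): flips 2 -> legal

Answer: (1,4) (2,5) (3,5) (4,5) (5,0) (5,1) (5,2) (5,3) (5,4) (5,5)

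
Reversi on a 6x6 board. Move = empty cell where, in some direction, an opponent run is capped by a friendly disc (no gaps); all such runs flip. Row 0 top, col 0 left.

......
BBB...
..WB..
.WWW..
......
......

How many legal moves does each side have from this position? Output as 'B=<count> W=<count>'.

-- B to move --
(1,3): no bracket -> illegal
(2,0): no bracket -> illegal
(2,1): flips 1 -> legal
(2,4): no bracket -> illegal
(3,0): no bracket -> illegal
(3,4): no bracket -> illegal
(4,0): no bracket -> illegal
(4,1): flips 1 -> legal
(4,2): flips 2 -> legal
(4,3): flips 1 -> legal
(4,4): flips 2 -> legal
B mobility = 5
-- W to move --
(0,0): flips 1 -> legal
(0,1): no bracket -> illegal
(0,2): flips 1 -> legal
(0,3): no bracket -> illegal
(1,3): flips 1 -> legal
(1,4): flips 1 -> legal
(2,0): no bracket -> illegal
(2,1): no bracket -> illegal
(2,4): flips 1 -> legal
(3,4): no bracket -> illegal
W mobility = 5

Answer: B=5 W=5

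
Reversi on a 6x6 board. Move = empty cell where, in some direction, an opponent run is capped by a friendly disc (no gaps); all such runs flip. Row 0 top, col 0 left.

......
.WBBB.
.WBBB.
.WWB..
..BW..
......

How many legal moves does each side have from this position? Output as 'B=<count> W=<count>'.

Answer: B=8 W=11

Derivation:
-- B to move --
(0,0): flips 1 -> legal
(0,1): no bracket -> illegal
(0,2): no bracket -> illegal
(1,0): flips 1 -> legal
(2,0): flips 2 -> legal
(3,0): flips 3 -> legal
(3,4): no bracket -> illegal
(4,0): flips 1 -> legal
(4,1): flips 1 -> legal
(4,4): flips 1 -> legal
(5,2): no bracket -> illegal
(5,3): flips 1 -> legal
(5,4): no bracket -> illegal
B mobility = 8
-- W to move --
(0,1): no bracket -> illegal
(0,2): flips 2 -> legal
(0,3): flips 4 -> legal
(0,4): flips 2 -> legal
(0,5): flips 2 -> legal
(1,5): flips 3 -> legal
(2,5): flips 3 -> legal
(3,4): flips 1 -> legal
(3,5): no bracket -> illegal
(4,1): flips 1 -> legal
(4,4): flips 2 -> legal
(5,1): no bracket -> illegal
(5,2): flips 1 -> legal
(5,3): flips 1 -> legal
W mobility = 11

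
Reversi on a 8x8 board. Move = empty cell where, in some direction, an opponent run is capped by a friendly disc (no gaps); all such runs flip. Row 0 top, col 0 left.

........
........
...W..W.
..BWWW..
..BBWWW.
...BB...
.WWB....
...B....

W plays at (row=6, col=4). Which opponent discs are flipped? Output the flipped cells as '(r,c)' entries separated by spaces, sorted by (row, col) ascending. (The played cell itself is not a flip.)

Answer: (5,4) (6,3)

Derivation:
Dir NW: opp run (5,3) (4,2), next='.' -> no flip
Dir N: opp run (5,4) capped by W -> flip
Dir NE: first cell '.' (not opp) -> no flip
Dir W: opp run (6,3) capped by W -> flip
Dir E: first cell '.' (not opp) -> no flip
Dir SW: opp run (7,3), next=edge -> no flip
Dir S: first cell '.' (not opp) -> no flip
Dir SE: first cell '.' (not opp) -> no flip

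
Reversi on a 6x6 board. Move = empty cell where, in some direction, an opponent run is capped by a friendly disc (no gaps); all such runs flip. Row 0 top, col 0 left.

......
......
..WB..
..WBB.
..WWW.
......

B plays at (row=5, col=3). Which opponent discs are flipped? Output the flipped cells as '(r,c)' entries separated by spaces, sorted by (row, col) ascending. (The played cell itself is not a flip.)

Dir NW: opp run (4,2), next='.' -> no flip
Dir N: opp run (4,3) capped by B -> flip
Dir NE: opp run (4,4), next='.' -> no flip
Dir W: first cell '.' (not opp) -> no flip
Dir E: first cell '.' (not opp) -> no flip
Dir SW: edge -> no flip
Dir S: edge -> no flip
Dir SE: edge -> no flip

Answer: (4,3)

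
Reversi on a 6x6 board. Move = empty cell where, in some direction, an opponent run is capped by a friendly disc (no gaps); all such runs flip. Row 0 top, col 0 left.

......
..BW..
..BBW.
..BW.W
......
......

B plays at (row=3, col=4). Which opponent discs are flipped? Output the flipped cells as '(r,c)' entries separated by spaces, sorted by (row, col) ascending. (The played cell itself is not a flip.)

Answer: (3,3)

Derivation:
Dir NW: first cell 'B' (not opp) -> no flip
Dir N: opp run (2,4), next='.' -> no flip
Dir NE: first cell '.' (not opp) -> no flip
Dir W: opp run (3,3) capped by B -> flip
Dir E: opp run (3,5), next=edge -> no flip
Dir SW: first cell '.' (not opp) -> no flip
Dir S: first cell '.' (not opp) -> no flip
Dir SE: first cell '.' (not opp) -> no flip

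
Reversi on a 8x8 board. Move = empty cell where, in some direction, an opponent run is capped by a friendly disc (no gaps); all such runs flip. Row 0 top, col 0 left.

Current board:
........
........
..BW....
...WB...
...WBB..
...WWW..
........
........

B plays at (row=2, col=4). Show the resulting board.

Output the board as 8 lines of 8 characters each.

Place B at (2,4); scan 8 dirs for brackets.
Dir NW: first cell '.' (not opp) -> no flip
Dir N: first cell '.' (not opp) -> no flip
Dir NE: first cell '.' (not opp) -> no flip
Dir W: opp run (2,3) capped by B -> flip
Dir E: first cell '.' (not opp) -> no flip
Dir SW: opp run (3,3), next='.' -> no flip
Dir S: first cell 'B' (not opp) -> no flip
Dir SE: first cell '.' (not opp) -> no flip
All flips: (2,3)

Answer: ........
........
..BBB...
...WB...
...WBB..
...WWW..
........
........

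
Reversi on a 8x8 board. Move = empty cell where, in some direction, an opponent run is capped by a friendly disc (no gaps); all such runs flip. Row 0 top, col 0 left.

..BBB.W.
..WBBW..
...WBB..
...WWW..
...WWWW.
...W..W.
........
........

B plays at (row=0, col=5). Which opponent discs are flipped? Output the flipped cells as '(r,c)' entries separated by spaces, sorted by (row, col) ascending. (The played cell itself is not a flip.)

Answer: (1,5)

Derivation:
Dir NW: edge -> no flip
Dir N: edge -> no flip
Dir NE: edge -> no flip
Dir W: first cell 'B' (not opp) -> no flip
Dir E: opp run (0,6), next='.' -> no flip
Dir SW: first cell 'B' (not opp) -> no flip
Dir S: opp run (1,5) capped by B -> flip
Dir SE: first cell '.' (not opp) -> no flip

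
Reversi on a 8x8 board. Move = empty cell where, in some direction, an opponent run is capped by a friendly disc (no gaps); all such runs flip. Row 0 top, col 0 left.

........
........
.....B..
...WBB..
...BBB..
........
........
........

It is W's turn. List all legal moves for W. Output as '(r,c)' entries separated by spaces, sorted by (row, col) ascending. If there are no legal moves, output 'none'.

(1,4): no bracket -> illegal
(1,5): no bracket -> illegal
(1,6): no bracket -> illegal
(2,3): no bracket -> illegal
(2,4): no bracket -> illegal
(2,6): no bracket -> illegal
(3,2): no bracket -> illegal
(3,6): flips 2 -> legal
(4,2): no bracket -> illegal
(4,6): no bracket -> illegal
(5,2): no bracket -> illegal
(5,3): flips 1 -> legal
(5,4): no bracket -> illegal
(5,5): flips 1 -> legal
(5,6): no bracket -> illegal

Answer: (3,6) (5,3) (5,5)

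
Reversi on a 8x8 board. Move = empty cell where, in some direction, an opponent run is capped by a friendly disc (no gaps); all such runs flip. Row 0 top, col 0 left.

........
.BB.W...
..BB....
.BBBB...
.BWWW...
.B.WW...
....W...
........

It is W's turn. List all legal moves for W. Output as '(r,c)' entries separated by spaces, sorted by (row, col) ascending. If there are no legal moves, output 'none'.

Answer: (0,0) (0,2) (1,3) (2,0) (2,1) (2,4) (2,5) (4,0) (5,0) (6,0)

Derivation:
(0,0): flips 3 -> legal
(0,1): no bracket -> illegal
(0,2): flips 3 -> legal
(0,3): no bracket -> illegal
(1,0): no bracket -> illegal
(1,3): flips 2 -> legal
(2,0): flips 1 -> legal
(2,1): flips 1 -> legal
(2,4): flips 2 -> legal
(2,5): flips 1 -> legal
(3,0): no bracket -> illegal
(3,5): no bracket -> illegal
(4,0): flips 1 -> legal
(4,5): no bracket -> illegal
(5,0): flips 3 -> legal
(5,2): no bracket -> illegal
(6,0): flips 1 -> legal
(6,1): no bracket -> illegal
(6,2): no bracket -> illegal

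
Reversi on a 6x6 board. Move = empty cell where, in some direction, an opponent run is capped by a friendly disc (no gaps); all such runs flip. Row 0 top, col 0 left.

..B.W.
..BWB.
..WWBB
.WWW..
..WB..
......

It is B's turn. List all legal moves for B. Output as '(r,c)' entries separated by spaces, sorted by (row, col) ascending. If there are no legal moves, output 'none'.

(0,3): flips 3 -> legal
(0,5): no bracket -> illegal
(1,1): no bracket -> illegal
(1,5): no bracket -> illegal
(2,0): no bracket -> illegal
(2,1): flips 3 -> legal
(3,0): no bracket -> illegal
(3,4): flips 1 -> legal
(4,0): no bracket -> illegal
(4,1): flips 3 -> legal
(4,4): no bracket -> illegal
(5,1): flips 2 -> legal
(5,2): flips 3 -> legal
(5,3): no bracket -> illegal

Answer: (0,3) (2,1) (3,4) (4,1) (5,1) (5,2)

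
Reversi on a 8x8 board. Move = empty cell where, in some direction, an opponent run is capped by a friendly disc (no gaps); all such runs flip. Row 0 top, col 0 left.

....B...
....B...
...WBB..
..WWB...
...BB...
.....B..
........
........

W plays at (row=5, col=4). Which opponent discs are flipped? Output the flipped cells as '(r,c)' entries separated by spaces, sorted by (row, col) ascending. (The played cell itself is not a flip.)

Dir NW: opp run (4,3) capped by W -> flip
Dir N: opp run (4,4) (3,4) (2,4) (1,4) (0,4), next=edge -> no flip
Dir NE: first cell '.' (not opp) -> no flip
Dir W: first cell '.' (not opp) -> no flip
Dir E: opp run (5,5), next='.' -> no flip
Dir SW: first cell '.' (not opp) -> no flip
Dir S: first cell '.' (not opp) -> no flip
Dir SE: first cell '.' (not opp) -> no flip

Answer: (4,3)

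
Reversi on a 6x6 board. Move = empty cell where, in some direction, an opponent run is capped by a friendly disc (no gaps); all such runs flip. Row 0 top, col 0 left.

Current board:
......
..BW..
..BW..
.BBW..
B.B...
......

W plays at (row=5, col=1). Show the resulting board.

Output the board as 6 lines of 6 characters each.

Place W at (5,1); scan 8 dirs for brackets.
Dir NW: opp run (4,0), next=edge -> no flip
Dir N: first cell '.' (not opp) -> no flip
Dir NE: opp run (4,2) capped by W -> flip
Dir W: first cell '.' (not opp) -> no flip
Dir E: first cell '.' (not opp) -> no flip
Dir SW: edge -> no flip
Dir S: edge -> no flip
Dir SE: edge -> no flip
All flips: (4,2)

Answer: ......
..BW..
..BW..
.BBW..
B.W...
.W....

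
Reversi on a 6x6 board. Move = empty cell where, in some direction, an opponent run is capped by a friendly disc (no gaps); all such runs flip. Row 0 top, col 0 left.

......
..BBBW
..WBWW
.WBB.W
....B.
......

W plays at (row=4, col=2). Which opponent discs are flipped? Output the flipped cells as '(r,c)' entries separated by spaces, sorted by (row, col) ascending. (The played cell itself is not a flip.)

Answer: (3,2) (3,3)

Derivation:
Dir NW: first cell 'W' (not opp) -> no flip
Dir N: opp run (3,2) capped by W -> flip
Dir NE: opp run (3,3) capped by W -> flip
Dir W: first cell '.' (not opp) -> no flip
Dir E: first cell '.' (not opp) -> no flip
Dir SW: first cell '.' (not opp) -> no flip
Dir S: first cell '.' (not opp) -> no flip
Dir SE: first cell '.' (not opp) -> no flip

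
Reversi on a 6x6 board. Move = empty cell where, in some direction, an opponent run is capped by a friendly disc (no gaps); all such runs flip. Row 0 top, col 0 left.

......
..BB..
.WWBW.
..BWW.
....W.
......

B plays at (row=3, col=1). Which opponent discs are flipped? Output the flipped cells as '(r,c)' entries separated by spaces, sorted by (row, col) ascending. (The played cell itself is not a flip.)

Dir NW: first cell '.' (not opp) -> no flip
Dir N: opp run (2,1), next='.' -> no flip
Dir NE: opp run (2,2) capped by B -> flip
Dir W: first cell '.' (not opp) -> no flip
Dir E: first cell 'B' (not opp) -> no flip
Dir SW: first cell '.' (not opp) -> no flip
Dir S: first cell '.' (not opp) -> no flip
Dir SE: first cell '.' (not opp) -> no flip

Answer: (2,2)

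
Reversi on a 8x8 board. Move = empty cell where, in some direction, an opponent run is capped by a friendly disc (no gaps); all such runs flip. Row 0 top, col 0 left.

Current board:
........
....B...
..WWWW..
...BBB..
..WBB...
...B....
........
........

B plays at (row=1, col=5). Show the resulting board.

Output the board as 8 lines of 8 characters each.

Answer: ........
....BB..
..WWBB..
...BBB..
..WBB...
...B....
........
........

Derivation:
Place B at (1,5); scan 8 dirs for brackets.
Dir NW: first cell '.' (not opp) -> no flip
Dir N: first cell '.' (not opp) -> no flip
Dir NE: first cell '.' (not opp) -> no flip
Dir W: first cell 'B' (not opp) -> no flip
Dir E: first cell '.' (not opp) -> no flip
Dir SW: opp run (2,4) capped by B -> flip
Dir S: opp run (2,5) capped by B -> flip
Dir SE: first cell '.' (not opp) -> no flip
All flips: (2,4) (2,5)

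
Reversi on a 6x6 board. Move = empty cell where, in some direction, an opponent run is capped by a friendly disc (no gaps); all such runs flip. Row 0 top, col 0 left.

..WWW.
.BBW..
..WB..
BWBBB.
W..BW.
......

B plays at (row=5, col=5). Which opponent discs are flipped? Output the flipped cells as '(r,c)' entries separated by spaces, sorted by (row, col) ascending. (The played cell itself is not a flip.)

Answer: (4,4)

Derivation:
Dir NW: opp run (4,4) capped by B -> flip
Dir N: first cell '.' (not opp) -> no flip
Dir NE: edge -> no flip
Dir W: first cell '.' (not opp) -> no flip
Dir E: edge -> no flip
Dir SW: edge -> no flip
Dir S: edge -> no flip
Dir SE: edge -> no flip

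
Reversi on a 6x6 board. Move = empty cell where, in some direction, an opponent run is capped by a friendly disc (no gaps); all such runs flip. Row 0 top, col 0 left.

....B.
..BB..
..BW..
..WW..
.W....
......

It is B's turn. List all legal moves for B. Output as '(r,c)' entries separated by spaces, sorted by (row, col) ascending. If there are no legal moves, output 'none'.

(1,4): no bracket -> illegal
(2,1): no bracket -> illegal
(2,4): flips 1 -> legal
(3,0): no bracket -> illegal
(3,1): no bracket -> illegal
(3,4): flips 1 -> legal
(4,0): no bracket -> illegal
(4,2): flips 1 -> legal
(4,3): flips 2 -> legal
(4,4): flips 1 -> legal
(5,0): no bracket -> illegal
(5,1): no bracket -> illegal
(5,2): no bracket -> illegal

Answer: (2,4) (3,4) (4,2) (4,3) (4,4)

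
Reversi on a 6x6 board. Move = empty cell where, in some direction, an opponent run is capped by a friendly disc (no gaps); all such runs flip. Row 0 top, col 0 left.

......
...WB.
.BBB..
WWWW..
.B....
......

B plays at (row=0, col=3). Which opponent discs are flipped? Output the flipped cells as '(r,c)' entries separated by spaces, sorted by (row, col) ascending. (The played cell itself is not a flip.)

Answer: (1,3)

Derivation:
Dir NW: edge -> no flip
Dir N: edge -> no flip
Dir NE: edge -> no flip
Dir W: first cell '.' (not opp) -> no flip
Dir E: first cell '.' (not opp) -> no flip
Dir SW: first cell '.' (not opp) -> no flip
Dir S: opp run (1,3) capped by B -> flip
Dir SE: first cell 'B' (not opp) -> no flip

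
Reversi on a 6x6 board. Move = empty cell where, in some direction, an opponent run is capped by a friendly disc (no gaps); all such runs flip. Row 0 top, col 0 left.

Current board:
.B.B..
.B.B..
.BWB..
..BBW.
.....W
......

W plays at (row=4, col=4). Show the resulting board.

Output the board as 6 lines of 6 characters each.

Answer: .B.B..
.B.B..
.BWB..
..BWW.
....WW
......

Derivation:
Place W at (4,4); scan 8 dirs for brackets.
Dir NW: opp run (3,3) capped by W -> flip
Dir N: first cell 'W' (not opp) -> no flip
Dir NE: first cell '.' (not opp) -> no flip
Dir W: first cell '.' (not opp) -> no flip
Dir E: first cell 'W' (not opp) -> no flip
Dir SW: first cell '.' (not opp) -> no flip
Dir S: first cell '.' (not opp) -> no flip
Dir SE: first cell '.' (not opp) -> no flip
All flips: (3,3)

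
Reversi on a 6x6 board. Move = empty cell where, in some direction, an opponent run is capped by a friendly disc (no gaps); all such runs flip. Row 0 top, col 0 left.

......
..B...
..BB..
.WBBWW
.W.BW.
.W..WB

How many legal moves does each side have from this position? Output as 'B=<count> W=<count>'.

-- B to move --
(2,0): no bracket -> illegal
(2,1): no bracket -> illegal
(2,4): no bracket -> illegal
(2,5): flips 1 -> legal
(3,0): flips 1 -> legal
(4,0): flips 1 -> legal
(4,2): no bracket -> illegal
(4,5): flips 2 -> legal
(5,0): flips 1 -> legal
(5,2): no bracket -> illegal
(5,3): flips 1 -> legal
B mobility = 6
-- W to move --
(0,1): flips 2 -> legal
(0,2): no bracket -> illegal
(0,3): no bracket -> illegal
(1,1): flips 2 -> legal
(1,3): flips 1 -> legal
(1,4): flips 2 -> legal
(2,1): flips 2 -> legal
(2,4): no bracket -> illegal
(4,2): flips 1 -> legal
(4,5): no bracket -> illegal
(5,2): flips 1 -> legal
(5,3): no bracket -> illegal
W mobility = 7

Answer: B=6 W=7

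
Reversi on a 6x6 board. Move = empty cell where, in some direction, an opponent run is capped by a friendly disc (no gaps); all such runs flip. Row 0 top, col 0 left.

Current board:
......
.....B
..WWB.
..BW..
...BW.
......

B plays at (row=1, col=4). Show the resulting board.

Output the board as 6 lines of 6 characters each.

Answer: ......
....BB
..WBB.
..BW..
...BW.
......

Derivation:
Place B at (1,4); scan 8 dirs for brackets.
Dir NW: first cell '.' (not opp) -> no flip
Dir N: first cell '.' (not opp) -> no flip
Dir NE: first cell '.' (not opp) -> no flip
Dir W: first cell '.' (not opp) -> no flip
Dir E: first cell 'B' (not opp) -> no flip
Dir SW: opp run (2,3) capped by B -> flip
Dir S: first cell 'B' (not opp) -> no flip
Dir SE: first cell '.' (not opp) -> no flip
All flips: (2,3)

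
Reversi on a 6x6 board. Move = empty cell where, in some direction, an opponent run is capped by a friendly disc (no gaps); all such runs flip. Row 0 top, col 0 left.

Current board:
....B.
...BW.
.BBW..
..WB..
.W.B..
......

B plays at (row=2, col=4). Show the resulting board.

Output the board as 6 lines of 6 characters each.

Place B at (2,4); scan 8 dirs for brackets.
Dir NW: first cell 'B' (not opp) -> no flip
Dir N: opp run (1,4) capped by B -> flip
Dir NE: first cell '.' (not opp) -> no flip
Dir W: opp run (2,3) capped by B -> flip
Dir E: first cell '.' (not opp) -> no flip
Dir SW: first cell 'B' (not opp) -> no flip
Dir S: first cell '.' (not opp) -> no flip
Dir SE: first cell '.' (not opp) -> no flip
All flips: (1,4) (2,3)

Answer: ....B.
...BB.
.BBBB.
..WB..
.W.B..
......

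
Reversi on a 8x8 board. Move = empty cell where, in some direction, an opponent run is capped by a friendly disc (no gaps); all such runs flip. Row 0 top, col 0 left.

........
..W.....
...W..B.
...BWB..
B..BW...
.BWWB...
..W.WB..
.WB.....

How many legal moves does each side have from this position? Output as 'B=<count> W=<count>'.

Answer: B=11 W=9

Derivation:
-- B to move --
(0,1): no bracket -> illegal
(0,2): no bracket -> illegal
(0,3): no bracket -> illegal
(1,1): no bracket -> illegal
(1,3): flips 1 -> legal
(1,4): no bracket -> illegal
(2,1): no bracket -> illegal
(2,2): no bracket -> illegal
(2,4): flips 2 -> legal
(2,5): flips 1 -> legal
(3,2): no bracket -> illegal
(4,1): no bracket -> illegal
(4,2): flips 2 -> legal
(4,5): flips 1 -> legal
(5,5): flips 1 -> legal
(6,0): no bracket -> illegal
(6,1): flips 1 -> legal
(6,3): flips 2 -> legal
(7,0): flips 1 -> legal
(7,3): flips 1 -> legal
(7,4): flips 1 -> legal
(7,5): no bracket -> illegal
B mobility = 11
-- W to move --
(1,5): no bracket -> illegal
(1,6): no bracket -> illegal
(1,7): flips 2 -> legal
(2,2): flips 1 -> legal
(2,4): no bracket -> illegal
(2,5): no bracket -> illegal
(2,7): no bracket -> illegal
(3,0): no bracket -> illegal
(3,1): no bracket -> illegal
(3,2): flips 1 -> legal
(3,6): flips 1 -> legal
(3,7): no bracket -> illegal
(4,1): no bracket -> illegal
(4,2): flips 1 -> legal
(4,5): no bracket -> illegal
(4,6): no bracket -> illegal
(5,0): flips 1 -> legal
(5,5): flips 1 -> legal
(5,6): no bracket -> illegal
(6,0): no bracket -> illegal
(6,1): no bracket -> illegal
(6,3): no bracket -> illegal
(6,6): flips 1 -> legal
(7,3): flips 1 -> legal
(7,4): no bracket -> illegal
(7,5): no bracket -> illegal
(7,6): no bracket -> illegal
W mobility = 9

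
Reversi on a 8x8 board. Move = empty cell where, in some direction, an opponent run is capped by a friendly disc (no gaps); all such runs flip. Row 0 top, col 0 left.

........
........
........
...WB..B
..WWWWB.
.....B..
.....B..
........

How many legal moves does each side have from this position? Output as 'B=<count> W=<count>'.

-- B to move --
(2,2): flips 2 -> legal
(2,3): no bracket -> illegal
(2,4): no bracket -> illegal
(3,1): no bracket -> illegal
(3,2): flips 1 -> legal
(3,5): flips 1 -> legal
(3,6): no bracket -> illegal
(4,1): flips 4 -> legal
(5,1): no bracket -> illegal
(5,2): flips 1 -> legal
(5,3): no bracket -> illegal
(5,4): flips 1 -> legal
(5,6): flips 1 -> legal
B mobility = 7
-- W to move --
(2,3): flips 1 -> legal
(2,4): flips 1 -> legal
(2,5): flips 1 -> legal
(2,6): no bracket -> illegal
(2,7): no bracket -> illegal
(3,5): flips 1 -> legal
(3,6): no bracket -> illegal
(4,7): flips 1 -> legal
(5,4): no bracket -> illegal
(5,6): no bracket -> illegal
(5,7): no bracket -> illegal
(6,4): no bracket -> illegal
(6,6): flips 1 -> legal
(7,4): no bracket -> illegal
(7,5): flips 2 -> legal
(7,6): no bracket -> illegal
W mobility = 7

Answer: B=7 W=7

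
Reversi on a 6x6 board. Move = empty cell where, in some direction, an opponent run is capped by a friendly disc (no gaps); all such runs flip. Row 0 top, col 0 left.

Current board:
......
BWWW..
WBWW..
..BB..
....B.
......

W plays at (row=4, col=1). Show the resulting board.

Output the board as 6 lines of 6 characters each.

Answer: ......
BWWW..
WBWW..
..WB..
.W..B.
......

Derivation:
Place W at (4,1); scan 8 dirs for brackets.
Dir NW: first cell '.' (not opp) -> no flip
Dir N: first cell '.' (not opp) -> no flip
Dir NE: opp run (3,2) capped by W -> flip
Dir W: first cell '.' (not opp) -> no flip
Dir E: first cell '.' (not opp) -> no flip
Dir SW: first cell '.' (not opp) -> no flip
Dir S: first cell '.' (not opp) -> no flip
Dir SE: first cell '.' (not opp) -> no flip
All flips: (3,2)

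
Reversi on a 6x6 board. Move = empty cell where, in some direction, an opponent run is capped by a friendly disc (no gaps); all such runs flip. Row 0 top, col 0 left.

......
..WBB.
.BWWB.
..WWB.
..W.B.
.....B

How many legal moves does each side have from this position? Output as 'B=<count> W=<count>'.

-- B to move --
(0,1): flips 2 -> legal
(0,2): no bracket -> illegal
(0,3): flips 1 -> legal
(1,1): flips 3 -> legal
(3,1): flips 3 -> legal
(4,1): flips 2 -> legal
(4,3): flips 3 -> legal
(5,1): flips 2 -> legal
(5,2): no bracket -> illegal
(5,3): no bracket -> illegal
B mobility = 7
-- W to move --
(0,2): no bracket -> illegal
(0,3): flips 1 -> legal
(0,4): flips 1 -> legal
(0,5): flips 1 -> legal
(1,0): flips 1 -> legal
(1,1): no bracket -> illegal
(1,5): flips 3 -> legal
(2,0): flips 1 -> legal
(2,5): flips 1 -> legal
(3,0): flips 1 -> legal
(3,1): no bracket -> illegal
(3,5): flips 1 -> legal
(4,3): no bracket -> illegal
(4,5): flips 1 -> legal
(5,3): no bracket -> illegal
(5,4): no bracket -> illegal
W mobility = 10

Answer: B=7 W=10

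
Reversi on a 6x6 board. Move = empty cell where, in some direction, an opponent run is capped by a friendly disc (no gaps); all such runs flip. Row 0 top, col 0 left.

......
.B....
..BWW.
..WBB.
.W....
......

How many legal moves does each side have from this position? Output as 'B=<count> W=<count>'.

Answer: B=7 W=7

Derivation:
-- B to move --
(1,2): flips 1 -> legal
(1,3): flips 1 -> legal
(1,4): flips 1 -> legal
(1,5): flips 1 -> legal
(2,1): no bracket -> illegal
(2,5): flips 2 -> legal
(3,0): no bracket -> illegal
(3,1): flips 1 -> legal
(3,5): no bracket -> illegal
(4,0): no bracket -> illegal
(4,2): flips 1 -> legal
(4,3): no bracket -> illegal
(5,0): no bracket -> illegal
(5,1): no bracket -> illegal
(5,2): no bracket -> illegal
B mobility = 7
-- W to move --
(0,0): no bracket -> illegal
(0,1): no bracket -> illegal
(0,2): no bracket -> illegal
(1,0): no bracket -> illegal
(1,2): flips 1 -> legal
(1,3): no bracket -> illegal
(2,0): no bracket -> illegal
(2,1): flips 1 -> legal
(2,5): no bracket -> illegal
(3,1): no bracket -> illegal
(3,5): flips 2 -> legal
(4,2): flips 1 -> legal
(4,3): flips 1 -> legal
(4,4): flips 1 -> legal
(4,5): flips 1 -> legal
W mobility = 7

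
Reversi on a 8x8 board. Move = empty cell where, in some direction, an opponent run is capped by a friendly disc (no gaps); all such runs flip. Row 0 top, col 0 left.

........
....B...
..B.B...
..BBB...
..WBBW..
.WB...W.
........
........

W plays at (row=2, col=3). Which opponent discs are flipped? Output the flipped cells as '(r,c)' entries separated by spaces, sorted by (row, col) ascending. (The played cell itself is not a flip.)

Answer: (3,4)

Derivation:
Dir NW: first cell '.' (not opp) -> no flip
Dir N: first cell '.' (not opp) -> no flip
Dir NE: opp run (1,4), next='.' -> no flip
Dir W: opp run (2,2), next='.' -> no flip
Dir E: opp run (2,4), next='.' -> no flip
Dir SW: opp run (3,2), next='.' -> no flip
Dir S: opp run (3,3) (4,3), next='.' -> no flip
Dir SE: opp run (3,4) capped by W -> flip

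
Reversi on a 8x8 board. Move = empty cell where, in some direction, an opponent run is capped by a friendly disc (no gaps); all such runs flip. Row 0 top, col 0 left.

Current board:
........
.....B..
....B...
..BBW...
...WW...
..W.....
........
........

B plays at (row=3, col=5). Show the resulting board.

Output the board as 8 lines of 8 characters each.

Place B at (3,5); scan 8 dirs for brackets.
Dir NW: first cell 'B' (not opp) -> no flip
Dir N: first cell '.' (not opp) -> no flip
Dir NE: first cell '.' (not opp) -> no flip
Dir W: opp run (3,4) capped by B -> flip
Dir E: first cell '.' (not opp) -> no flip
Dir SW: opp run (4,4), next='.' -> no flip
Dir S: first cell '.' (not opp) -> no flip
Dir SE: first cell '.' (not opp) -> no flip
All flips: (3,4)

Answer: ........
.....B..
....B...
..BBBB..
...WW...
..W.....
........
........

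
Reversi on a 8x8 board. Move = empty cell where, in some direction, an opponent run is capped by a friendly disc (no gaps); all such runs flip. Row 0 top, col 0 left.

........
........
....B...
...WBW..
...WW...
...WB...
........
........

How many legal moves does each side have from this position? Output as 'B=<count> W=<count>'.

Answer: B=5 W=7

Derivation:
-- B to move --
(2,2): no bracket -> illegal
(2,3): no bracket -> illegal
(2,5): no bracket -> illegal
(2,6): no bracket -> illegal
(3,2): flips 2 -> legal
(3,6): flips 1 -> legal
(4,2): flips 1 -> legal
(4,5): no bracket -> illegal
(4,6): flips 1 -> legal
(5,2): flips 2 -> legal
(5,5): no bracket -> illegal
(6,2): no bracket -> illegal
(6,3): no bracket -> illegal
(6,4): no bracket -> illegal
B mobility = 5
-- W to move --
(1,3): flips 1 -> legal
(1,4): flips 2 -> legal
(1,5): flips 1 -> legal
(2,3): no bracket -> illegal
(2,5): flips 1 -> legal
(4,5): no bracket -> illegal
(5,5): flips 1 -> legal
(6,3): no bracket -> illegal
(6,4): flips 1 -> legal
(6,5): flips 1 -> legal
W mobility = 7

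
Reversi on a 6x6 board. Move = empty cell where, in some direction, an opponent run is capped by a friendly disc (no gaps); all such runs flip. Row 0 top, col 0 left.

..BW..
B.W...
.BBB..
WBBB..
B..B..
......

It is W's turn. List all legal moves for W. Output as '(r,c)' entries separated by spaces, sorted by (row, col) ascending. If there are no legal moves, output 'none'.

(0,0): no bracket -> illegal
(0,1): flips 1 -> legal
(1,1): no bracket -> illegal
(1,3): no bracket -> illegal
(1,4): no bracket -> illegal
(2,0): no bracket -> illegal
(2,4): no bracket -> illegal
(3,4): flips 4 -> legal
(4,1): no bracket -> illegal
(4,2): flips 2 -> legal
(4,4): no bracket -> illegal
(5,0): flips 1 -> legal
(5,1): no bracket -> illegal
(5,2): no bracket -> illegal
(5,3): no bracket -> illegal
(5,4): no bracket -> illegal

Answer: (0,1) (3,4) (4,2) (5,0)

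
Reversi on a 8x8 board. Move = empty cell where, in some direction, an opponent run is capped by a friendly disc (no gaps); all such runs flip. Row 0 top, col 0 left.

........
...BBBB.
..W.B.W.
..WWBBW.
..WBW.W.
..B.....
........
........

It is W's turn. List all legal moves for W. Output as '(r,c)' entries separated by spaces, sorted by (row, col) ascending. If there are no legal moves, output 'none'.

Answer: (0,2) (0,4) (0,6) (5,3) (5,4) (6,2)

Derivation:
(0,2): flips 3 -> legal
(0,3): no bracket -> illegal
(0,4): flips 5 -> legal
(0,5): no bracket -> illegal
(0,6): flips 3 -> legal
(0,7): no bracket -> illegal
(1,2): no bracket -> illegal
(1,7): no bracket -> illegal
(2,3): no bracket -> illegal
(2,5): no bracket -> illegal
(2,7): no bracket -> illegal
(4,1): no bracket -> illegal
(4,5): no bracket -> illegal
(5,1): no bracket -> illegal
(5,3): flips 1 -> legal
(5,4): flips 1 -> legal
(6,1): no bracket -> illegal
(6,2): flips 1 -> legal
(6,3): no bracket -> illegal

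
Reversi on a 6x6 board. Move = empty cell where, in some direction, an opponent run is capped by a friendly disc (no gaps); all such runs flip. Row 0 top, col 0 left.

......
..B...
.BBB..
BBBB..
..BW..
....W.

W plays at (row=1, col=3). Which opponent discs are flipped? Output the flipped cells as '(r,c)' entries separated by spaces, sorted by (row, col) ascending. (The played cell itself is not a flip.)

Answer: (2,3) (3,3)

Derivation:
Dir NW: first cell '.' (not opp) -> no flip
Dir N: first cell '.' (not opp) -> no flip
Dir NE: first cell '.' (not opp) -> no flip
Dir W: opp run (1,2), next='.' -> no flip
Dir E: first cell '.' (not opp) -> no flip
Dir SW: opp run (2,2) (3,1), next='.' -> no flip
Dir S: opp run (2,3) (3,3) capped by W -> flip
Dir SE: first cell '.' (not opp) -> no flip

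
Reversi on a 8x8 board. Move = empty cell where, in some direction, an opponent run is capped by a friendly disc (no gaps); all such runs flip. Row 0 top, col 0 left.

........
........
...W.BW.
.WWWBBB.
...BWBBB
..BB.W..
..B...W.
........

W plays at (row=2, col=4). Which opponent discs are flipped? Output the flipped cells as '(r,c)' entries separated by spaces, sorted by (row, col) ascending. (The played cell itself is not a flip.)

Dir NW: first cell '.' (not opp) -> no flip
Dir N: first cell '.' (not opp) -> no flip
Dir NE: first cell '.' (not opp) -> no flip
Dir W: first cell 'W' (not opp) -> no flip
Dir E: opp run (2,5) capped by W -> flip
Dir SW: first cell 'W' (not opp) -> no flip
Dir S: opp run (3,4) capped by W -> flip
Dir SE: opp run (3,5) (4,6), next='.' -> no flip

Answer: (2,5) (3,4)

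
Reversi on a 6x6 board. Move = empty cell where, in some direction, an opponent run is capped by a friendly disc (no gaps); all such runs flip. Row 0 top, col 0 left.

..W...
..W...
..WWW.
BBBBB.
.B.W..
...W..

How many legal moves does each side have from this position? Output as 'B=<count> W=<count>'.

-- B to move --
(0,1): flips 2 -> legal
(0,3): no bracket -> illegal
(1,1): flips 1 -> legal
(1,3): flips 2 -> legal
(1,4): flips 2 -> legal
(1,5): flips 1 -> legal
(2,1): no bracket -> illegal
(2,5): no bracket -> illegal
(3,5): no bracket -> illegal
(4,2): no bracket -> illegal
(4,4): no bracket -> illegal
(5,2): flips 1 -> legal
(5,4): flips 1 -> legal
B mobility = 7
-- W to move --
(2,0): no bracket -> illegal
(2,1): flips 1 -> legal
(2,5): flips 1 -> legal
(3,5): no bracket -> illegal
(4,0): flips 1 -> legal
(4,2): flips 2 -> legal
(4,4): flips 2 -> legal
(4,5): flips 1 -> legal
(5,0): flips 2 -> legal
(5,1): no bracket -> illegal
(5,2): no bracket -> illegal
W mobility = 7

Answer: B=7 W=7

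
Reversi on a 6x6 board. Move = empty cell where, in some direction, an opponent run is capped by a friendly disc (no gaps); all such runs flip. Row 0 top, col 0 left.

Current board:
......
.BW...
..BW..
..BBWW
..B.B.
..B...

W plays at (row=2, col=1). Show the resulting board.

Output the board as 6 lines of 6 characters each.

Place W at (2,1); scan 8 dirs for brackets.
Dir NW: first cell '.' (not opp) -> no flip
Dir N: opp run (1,1), next='.' -> no flip
Dir NE: first cell 'W' (not opp) -> no flip
Dir W: first cell '.' (not opp) -> no flip
Dir E: opp run (2,2) capped by W -> flip
Dir SW: first cell '.' (not opp) -> no flip
Dir S: first cell '.' (not opp) -> no flip
Dir SE: opp run (3,2), next='.' -> no flip
All flips: (2,2)

Answer: ......
.BW...
.WWW..
..BBWW
..B.B.
..B...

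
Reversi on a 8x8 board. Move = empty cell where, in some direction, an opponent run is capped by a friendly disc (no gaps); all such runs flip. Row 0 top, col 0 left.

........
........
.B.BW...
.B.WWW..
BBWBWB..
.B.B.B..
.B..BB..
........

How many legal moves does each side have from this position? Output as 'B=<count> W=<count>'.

-- B to move --
(1,3): no bracket -> illegal
(1,4): no bracket -> illegal
(1,5): flips 3 -> legal
(2,2): flips 2 -> legal
(2,5): flips 3 -> legal
(2,6): flips 2 -> legal
(3,2): no bracket -> illegal
(3,6): no bracket -> illegal
(4,6): no bracket -> illegal
(5,2): no bracket -> illegal
(5,4): no bracket -> illegal
B mobility = 4
-- W to move --
(1,0): no bracket -> illegal
(1,1): no bracket -> illegal
(1,2): flips 1 -> legal
(1,3): flips 1 -> legal
(1,4): no bracket -> illegal
(2,0): flips 1 -> legal
(2,2): flips 1 -> legal
(3,0): no bracket -> illegal
(3,2): no bracket -> illegal
(3,6): no bracket -> illegal
(4,6): flips 1 -> legal
(5,0): no bracket -> illegal
(5,2): flips 1 -> legal
(5,4): no bracket -> illegal
(5,6): flips 1 -> legal
(6,0): flips 1 -> legal
(6,2): flips 1 -> legal
(6,3): flips 2 -> legal
(6,6): flips 1 -> legal
(7,0): no bracket -> illegal
(7,1): no bracket -> illegal
(7,2): no bracket -> illegal
(7,3): no bracket -> illegal
(7,4): no bracket -> illegal
(7,5): flips 5 -> legal
(7,6): no bracket -> illegal
W mobility = 12

Answer: B=4 W=12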